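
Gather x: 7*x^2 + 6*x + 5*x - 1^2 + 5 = 7*x^2 + 11*x + 4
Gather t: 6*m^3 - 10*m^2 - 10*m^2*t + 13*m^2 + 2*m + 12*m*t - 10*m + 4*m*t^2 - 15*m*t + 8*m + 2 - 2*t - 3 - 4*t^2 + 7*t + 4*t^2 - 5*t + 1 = 6*m^3 + 3*m^2 + 4*m*t^2 + t*(-10*m^2 - 3*m)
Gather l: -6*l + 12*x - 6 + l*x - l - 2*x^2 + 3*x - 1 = l*(x - 7) - 2*x^2 + 15*x - 7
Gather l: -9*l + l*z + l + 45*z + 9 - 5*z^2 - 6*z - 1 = l*(z - 8) - 5*z^2 + 39*z + 8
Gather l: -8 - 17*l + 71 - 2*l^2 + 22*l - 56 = -2*l^2 + 5*l + 7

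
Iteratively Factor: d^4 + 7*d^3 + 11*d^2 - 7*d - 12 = (d - 1)*(d^3 + 8*d^2 + 19*d + 12) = (d - 1)*(d + 3)*(d^2 + 5*d + 4) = (d - 1)*(d + 3)*(d + 4)*(d + 1)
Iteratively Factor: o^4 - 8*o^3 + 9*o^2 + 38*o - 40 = (o - 4)*(o^3 - 4*o^2 - 7*o + 10) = (o - 5)*(o - 4)*(o^2 + o - 2) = (o - 5)*(o - 4)*(o - 1)*(o + 2)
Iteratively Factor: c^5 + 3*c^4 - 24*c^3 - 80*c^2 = (c + 4)*(c^4 - c^3 - 20*c^2) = (c - 5)*(c + 4)*(c^3 + 4*c^2) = (c - 5)*(c + 4)^2*(c^2) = c*(c - 5)*(c + 4)^2*(c)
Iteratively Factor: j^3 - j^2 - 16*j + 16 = (j - 1)*(j^2 - 16) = (j - 4)*(j - 1)*(j + 4)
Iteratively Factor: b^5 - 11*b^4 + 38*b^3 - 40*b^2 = (b)*(b^4 - 11*b^3 + 38*b^2 - 40*b) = b*(b - 2)*(b^3 - 9*b^2 + 20*b) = b*(b - 4)*(b - 2)*(b^2 - 5*b) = b*(b - 5)*(b - 4)*(b - 2)*(b)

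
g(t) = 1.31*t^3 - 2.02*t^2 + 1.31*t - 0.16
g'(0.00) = 1.31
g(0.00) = -0.16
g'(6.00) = 118.55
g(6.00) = 217.94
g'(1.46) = 3.79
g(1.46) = 1.52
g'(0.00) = 1.31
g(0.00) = -0.16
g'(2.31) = 12.95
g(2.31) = 8.23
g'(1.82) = 6.97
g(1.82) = 3.43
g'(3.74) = 41.17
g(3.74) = 45.02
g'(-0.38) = 3.41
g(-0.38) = -1.02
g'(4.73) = 70.13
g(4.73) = 99.47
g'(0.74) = 0.47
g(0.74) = 0.23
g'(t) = 3.93*t^2 - 4.04*t + 1.31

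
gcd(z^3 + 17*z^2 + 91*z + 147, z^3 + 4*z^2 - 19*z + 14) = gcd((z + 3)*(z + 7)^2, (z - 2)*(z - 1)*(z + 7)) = z + 7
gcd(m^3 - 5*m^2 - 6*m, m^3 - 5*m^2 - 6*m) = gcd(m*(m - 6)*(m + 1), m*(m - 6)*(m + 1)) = m^3 - 5*m^2 - 6*m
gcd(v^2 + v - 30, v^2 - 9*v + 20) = v - 5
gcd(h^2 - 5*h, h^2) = h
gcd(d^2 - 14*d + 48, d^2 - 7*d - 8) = d - 8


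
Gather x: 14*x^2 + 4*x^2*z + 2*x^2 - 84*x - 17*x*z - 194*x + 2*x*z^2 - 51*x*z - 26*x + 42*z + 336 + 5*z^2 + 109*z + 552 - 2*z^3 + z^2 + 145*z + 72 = x^2*(4*z + 16) + x*(2*z^2 - 68*z - 304) - 2*z^3 + 6*z^2 + 296*z + 960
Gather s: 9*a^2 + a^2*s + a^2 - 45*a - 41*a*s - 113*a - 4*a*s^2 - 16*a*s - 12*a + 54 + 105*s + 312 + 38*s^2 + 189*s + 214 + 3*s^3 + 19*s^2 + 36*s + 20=10*a^2 - 170*a + 3*s^3 + s^2*(57 - 4*a) + s*(a^2 - 57*a + 330) + 600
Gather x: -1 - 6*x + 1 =-6*x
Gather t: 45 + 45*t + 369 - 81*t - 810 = -36*t - 396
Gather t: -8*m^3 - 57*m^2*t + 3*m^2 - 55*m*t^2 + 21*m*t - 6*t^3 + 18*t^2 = -8*m^3 + 3*m^2 - 6*t^3 + t^2*(18 - 55*m) + t*(-57*m^2 + 21*m)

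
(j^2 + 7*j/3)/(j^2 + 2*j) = (j + 7/3)/(j + 2)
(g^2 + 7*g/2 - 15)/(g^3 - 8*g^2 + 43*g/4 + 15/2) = 2*(g + 6)/(2*g^2 - 11*g - 6)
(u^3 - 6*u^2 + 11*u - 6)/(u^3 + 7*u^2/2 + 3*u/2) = 2*(u^3 - 6*u^2 + 11*u - 6)/(u*(2*u^2 + 7*u + 3))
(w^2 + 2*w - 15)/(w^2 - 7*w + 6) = (w^2 + 2*w - 15)/(w^2 - 7*w + 6)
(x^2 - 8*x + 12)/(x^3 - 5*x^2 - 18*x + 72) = (x - 2)/(x^2 + x - 12)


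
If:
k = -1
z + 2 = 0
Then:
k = -1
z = -2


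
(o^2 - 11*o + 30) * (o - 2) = o^3 - 13*o^2 + 52*o - 60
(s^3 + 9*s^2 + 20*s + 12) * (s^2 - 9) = s^5 + 9*s^4 + 11*s^3 - 69*s^2 - 180*s - 108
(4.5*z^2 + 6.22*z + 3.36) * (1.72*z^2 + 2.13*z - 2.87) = 7.74*z^4 + 20.2834*z^3 + 6.1128*z^2 - 10.6946*z - 9.6432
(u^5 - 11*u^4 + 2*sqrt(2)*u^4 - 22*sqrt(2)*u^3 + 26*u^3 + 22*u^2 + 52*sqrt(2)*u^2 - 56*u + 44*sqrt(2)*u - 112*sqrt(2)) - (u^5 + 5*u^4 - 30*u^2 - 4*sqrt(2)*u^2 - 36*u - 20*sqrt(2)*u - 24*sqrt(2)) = -16*u^4 + 2*sqrt(2)*u^4 - 22*sqrt(2)*u^3 + 26*u^3 + 52*u^2 + 56*sqrt(2)*u^2 - 20*u + 64*sqrt(2)*u - 88*sqrt(2)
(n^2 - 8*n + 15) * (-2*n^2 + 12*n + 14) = -2*n^4 + 28*n^3 - 112*n^2 + 68*n + 210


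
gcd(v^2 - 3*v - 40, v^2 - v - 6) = 1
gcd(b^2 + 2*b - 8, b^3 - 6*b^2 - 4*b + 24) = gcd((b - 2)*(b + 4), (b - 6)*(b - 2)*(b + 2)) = b - 2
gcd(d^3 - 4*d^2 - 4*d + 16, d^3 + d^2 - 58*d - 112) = d + 2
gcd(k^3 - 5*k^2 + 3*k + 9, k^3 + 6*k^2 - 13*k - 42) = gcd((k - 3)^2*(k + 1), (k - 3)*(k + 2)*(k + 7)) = k - 3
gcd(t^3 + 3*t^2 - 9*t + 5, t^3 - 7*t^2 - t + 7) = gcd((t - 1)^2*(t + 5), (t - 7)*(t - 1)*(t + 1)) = t - 1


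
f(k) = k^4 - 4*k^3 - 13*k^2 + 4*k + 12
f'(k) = 4*k^3 - 12*k^2 - 26*k + 4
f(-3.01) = 73.35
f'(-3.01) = -135.54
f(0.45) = 10.84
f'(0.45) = -9.77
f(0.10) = 12.27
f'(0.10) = 1.28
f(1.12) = -3.87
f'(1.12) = -34.55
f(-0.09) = 11.54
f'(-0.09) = 6.24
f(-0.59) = 6.06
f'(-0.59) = 14.34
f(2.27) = -66.14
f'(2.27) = -70.07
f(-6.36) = 2125.92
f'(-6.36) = -1345.07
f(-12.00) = 25740.00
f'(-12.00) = -8324.00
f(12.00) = 12012.00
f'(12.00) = 4876.00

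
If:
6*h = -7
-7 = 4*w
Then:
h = -7/6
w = -7/4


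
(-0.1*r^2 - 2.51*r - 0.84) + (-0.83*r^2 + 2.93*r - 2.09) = -0.93*r^2 + 0.42*r - 2.93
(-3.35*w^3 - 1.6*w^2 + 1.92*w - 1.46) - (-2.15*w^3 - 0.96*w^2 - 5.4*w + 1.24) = -1.2*w^3 - 0.64*w^2 + 7.32*w - 2.7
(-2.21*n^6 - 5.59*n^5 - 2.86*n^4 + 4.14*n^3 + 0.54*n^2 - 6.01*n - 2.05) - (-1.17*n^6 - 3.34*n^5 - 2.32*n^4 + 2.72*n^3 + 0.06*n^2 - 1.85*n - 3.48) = -1.04*n^6 - 2.25*n^5 - 0.54*n^4 + 1.42*n^3 + 0.48*n^2 - 4.16*n + 1.43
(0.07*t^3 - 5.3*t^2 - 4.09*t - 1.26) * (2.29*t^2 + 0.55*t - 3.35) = 0.1603*t^5 - 12.0985*t^4 - 12.5156*t^3 + 12.6201*t^2 + 13.0085*t + 4.221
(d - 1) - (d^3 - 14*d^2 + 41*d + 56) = -d^3 + 14*d^2 - 40*d - 57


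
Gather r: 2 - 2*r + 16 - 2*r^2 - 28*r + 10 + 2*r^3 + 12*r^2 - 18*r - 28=2*r^3 + 10*r^2 - 48*r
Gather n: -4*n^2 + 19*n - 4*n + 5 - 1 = -4*n^2 + 15*n + 4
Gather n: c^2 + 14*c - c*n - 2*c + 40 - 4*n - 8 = c^2 + 12*c + n*(-c - 4) + 32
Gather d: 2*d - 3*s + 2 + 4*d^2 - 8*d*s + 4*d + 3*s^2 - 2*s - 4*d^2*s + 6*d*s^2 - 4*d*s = d^2*(4 - 4*s) + d*(6*s^2 - 12*s + 6) + 3*s^2 - 5*s + 2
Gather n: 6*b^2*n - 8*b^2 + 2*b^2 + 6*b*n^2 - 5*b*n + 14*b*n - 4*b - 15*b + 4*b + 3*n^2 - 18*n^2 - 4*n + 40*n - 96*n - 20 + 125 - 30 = -6*b^2 - 15*b + n^2*(6*b - 15) + n*(6*b^2 + 9*b - 60) + 75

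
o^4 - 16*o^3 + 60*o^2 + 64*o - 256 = (o - 8)^2*(o - 2)*(o + 2)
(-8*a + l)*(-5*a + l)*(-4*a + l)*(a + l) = -160*a^4 - 68*a^3*l + 75*a^2*l^2 - 16*a*l^3 + l^4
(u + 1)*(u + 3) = u^2 + 4*u + 3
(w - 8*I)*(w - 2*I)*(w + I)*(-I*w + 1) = -I*w^4 - 8*w^3 - 3*I*w^2 - 22*w - 16*I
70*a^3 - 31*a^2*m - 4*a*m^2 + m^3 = (-7*a + m)*(-2*a + m)*(5*a + m)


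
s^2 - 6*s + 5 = (s - 5)*(s - 1)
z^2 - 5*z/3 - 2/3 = (z - 2)*(z + 1/3)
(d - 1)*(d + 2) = d^2 + d - 2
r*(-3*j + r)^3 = -27*j^3*r + 27*j^2*r^2 - 9*j*r^3 + r^4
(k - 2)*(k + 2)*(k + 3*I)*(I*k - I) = I*k^4 - 3*k^3 - I*k^3 + 3*k^2 - 4*I*k^2 + 12*k + 4*I*k - 12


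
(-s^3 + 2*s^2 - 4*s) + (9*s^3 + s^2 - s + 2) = 8*s^3 + 3*s^2 - 5*s + 2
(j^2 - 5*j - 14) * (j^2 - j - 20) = j^4 - 6*j^3 - 29*j^2 + 114*j + 280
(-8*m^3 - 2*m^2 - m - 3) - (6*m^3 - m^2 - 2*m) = -14*m^3 - m^2 + m - 3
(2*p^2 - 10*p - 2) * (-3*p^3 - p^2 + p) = -6*p^5 + 28*p^4 + 18*p^3 - 8*p^2 - 2*p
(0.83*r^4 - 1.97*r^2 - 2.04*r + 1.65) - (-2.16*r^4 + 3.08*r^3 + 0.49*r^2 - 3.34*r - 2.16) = 2.99*r^4 - 3.08*r^3 - 2.46*r^2 + 1.3*r + 3.81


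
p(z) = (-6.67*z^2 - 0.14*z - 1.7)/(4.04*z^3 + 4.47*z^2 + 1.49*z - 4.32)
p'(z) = (-13.34*z - 0.14)/(4.04*z^3 + 4.47*z^2 + 1.49*z - 4.32) + (-12.12*z^2 - 8.94*z - 1.49)*(-6.67*z^2 - 0.14*z - 1.7)/(4.04*z^3 + 4.47*z^2 + 1.49*z - 4.32)^2 = (26.9468*z^4 + 1.1312*z^3 + 11.2915*z^2 + 72.8268*z + 3.1378)/(16.3216*z^6 + 36.1176*z^5 + 32.0201*z^4 - 21.585*z^3 - 36.4007*z^2 - 12.8736*z + 18.6624)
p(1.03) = -1.40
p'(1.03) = 3.00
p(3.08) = -0.41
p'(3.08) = 0.11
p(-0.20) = 0.43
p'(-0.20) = -0.55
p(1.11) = -1.20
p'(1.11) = 2.00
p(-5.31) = 0.38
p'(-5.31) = 0.09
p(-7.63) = 0.25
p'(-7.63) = 0.04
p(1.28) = -0.96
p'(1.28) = 1.06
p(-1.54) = 1.61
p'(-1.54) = 0.56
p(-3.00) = 0.79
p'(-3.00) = 0.34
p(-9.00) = 0.21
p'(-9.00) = 0.03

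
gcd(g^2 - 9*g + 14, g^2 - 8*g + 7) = g - 7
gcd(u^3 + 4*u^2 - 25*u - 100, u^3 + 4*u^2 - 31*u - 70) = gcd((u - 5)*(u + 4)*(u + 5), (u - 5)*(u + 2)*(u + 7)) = u - 5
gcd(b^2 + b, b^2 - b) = b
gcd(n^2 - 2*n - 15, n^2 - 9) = n + 3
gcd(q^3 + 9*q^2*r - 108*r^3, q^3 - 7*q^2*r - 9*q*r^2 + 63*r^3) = q - 3*r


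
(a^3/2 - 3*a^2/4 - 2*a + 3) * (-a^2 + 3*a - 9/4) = -a^5/2 + 9*a^4/4 - 11*a^3/8 - 117*a^2/16 + 27*a/2 - 27/4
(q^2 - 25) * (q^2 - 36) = q^4 - 61*q^2 + 900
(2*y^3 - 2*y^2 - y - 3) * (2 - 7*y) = -14*y^4 + 18*y^3 + 3*y^2 + 19*y - 6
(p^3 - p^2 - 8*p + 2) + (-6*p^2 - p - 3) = p^3 - 7*p^2 - 9*p - 1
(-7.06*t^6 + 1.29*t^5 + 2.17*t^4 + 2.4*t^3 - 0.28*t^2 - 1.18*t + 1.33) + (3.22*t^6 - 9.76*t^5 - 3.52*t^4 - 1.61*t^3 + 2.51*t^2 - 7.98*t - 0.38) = -3.84*t^6 - 8.47*t^5 - 1.35*t^4 + 0.79*t^3 + 2.23*t^2 - 9.16*t + 0.95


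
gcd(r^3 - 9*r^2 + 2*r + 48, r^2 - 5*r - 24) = r - 8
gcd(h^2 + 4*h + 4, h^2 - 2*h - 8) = h + 2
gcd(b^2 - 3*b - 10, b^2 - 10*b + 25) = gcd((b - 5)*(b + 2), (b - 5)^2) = b - 5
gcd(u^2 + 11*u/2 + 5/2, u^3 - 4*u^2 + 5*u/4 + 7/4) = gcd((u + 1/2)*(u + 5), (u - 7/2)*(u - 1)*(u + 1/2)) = u + 1/2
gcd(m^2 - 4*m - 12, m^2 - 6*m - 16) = m + 2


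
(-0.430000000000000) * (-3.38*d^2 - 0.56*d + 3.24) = 1.4534*d^2 + 0.2408*d - 1.3932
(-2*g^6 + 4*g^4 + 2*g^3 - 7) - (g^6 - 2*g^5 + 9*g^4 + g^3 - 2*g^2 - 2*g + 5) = -3*g^6 + 2*g^5 - 5*g^4 + g^3 + 2*g^2 + 2*g - 12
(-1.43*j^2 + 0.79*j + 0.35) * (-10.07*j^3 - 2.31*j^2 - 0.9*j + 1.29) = 14.4001*j^5 - 4.652*j^4 - 4.0624*j^3 - 3.3642*j^2 + 0.7041*j + 0.4515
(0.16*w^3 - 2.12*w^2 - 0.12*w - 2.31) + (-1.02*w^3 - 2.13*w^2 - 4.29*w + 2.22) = -0.86*w^3 - 4.25*w^2 - 4.41*w - 0.0899999999999999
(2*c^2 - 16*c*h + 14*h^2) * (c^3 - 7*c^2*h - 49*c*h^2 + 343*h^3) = 2*c^5 - 30*c^4*h + 28*c^3*h^2 + 1372*c^2*h^3 - 6174*c*h^4 + 4802*h^5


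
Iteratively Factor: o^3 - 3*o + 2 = (o + 2)*(o^2 - 2*o + 1) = (o - 1)*(o + 2)*(o - 1)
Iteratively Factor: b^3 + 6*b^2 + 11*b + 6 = (b + 3)*(b^2 + 3*b + 2) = (b + 2)*(b + 3)*(b + 1)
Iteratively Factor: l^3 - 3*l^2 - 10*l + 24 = (l + 3)*(l^2 - 6*l + 8) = (l - 4)*(l + 3)*(l - 2)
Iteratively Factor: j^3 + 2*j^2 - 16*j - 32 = (j + 2)*(j^2 - 16) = (j + 2)*(j + 4)*(j - 4)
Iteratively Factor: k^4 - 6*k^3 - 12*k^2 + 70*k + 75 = (k - 5)*(k^3 - k^2 - 17*k - 15) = (k - 5)^2*(k^2 + 4*k + 3) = (k - 5)^2*(k + 3)*(k + 1)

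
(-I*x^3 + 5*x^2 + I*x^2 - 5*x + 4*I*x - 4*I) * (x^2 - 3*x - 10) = -I*x^5 + 5*x^4 + 4*I*x^4 - 20*x^3 + 11*I*x^3 - 35*x^2 - 26*I*x^2 + 50*x - 28*I*x + 40*I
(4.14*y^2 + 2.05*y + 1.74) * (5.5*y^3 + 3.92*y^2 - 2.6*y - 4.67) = 22.77*y^5 + 27.5038*y^4 + 6.842*y^3 - 17.843*y^2 - 14.0975*y - 8.1258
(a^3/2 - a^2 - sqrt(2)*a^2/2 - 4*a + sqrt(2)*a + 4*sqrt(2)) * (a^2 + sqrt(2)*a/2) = a^5/2 - a^4 - sqrt(2)*a^4/4 - 9*a^3/2 + sqrt(2)*a^3/2 + a^2 + 2*sqrt(2)*a^2 + 4*a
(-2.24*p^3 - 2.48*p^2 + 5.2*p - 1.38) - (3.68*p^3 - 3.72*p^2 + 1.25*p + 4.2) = -5.92*p^3 + 1.24*p^2 + 3.95*p - 5.58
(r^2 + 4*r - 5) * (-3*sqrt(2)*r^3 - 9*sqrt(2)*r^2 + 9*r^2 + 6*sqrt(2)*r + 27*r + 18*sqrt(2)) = -3*sqrt(2)*r^5 - 21*sqrt(2)*r^4 + 9*r^4 - 15*sqrt(2)*r^3 + 63*r^3 + 63*r^2 + 87*sqrt(2)*r^2 - 135*r + 42*sqrt(2)*r - 90*sqrt(2)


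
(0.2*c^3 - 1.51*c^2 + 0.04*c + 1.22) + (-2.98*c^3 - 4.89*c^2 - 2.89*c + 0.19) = -2.78*c^3 - 6.4*c^2 - 2.85*c + 1.41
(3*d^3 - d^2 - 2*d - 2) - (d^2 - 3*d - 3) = 3*d^3 - 2*d^2 + d + 1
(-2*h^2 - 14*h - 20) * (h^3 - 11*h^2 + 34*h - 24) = -2*h^5 + 8*h^4 + 66*h^3 - 208*h^2 - 344*h + 480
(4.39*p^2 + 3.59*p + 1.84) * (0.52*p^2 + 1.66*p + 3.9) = 2.2828*p^4 + 9.1542*p^3 + 24.0372*p^2 + 17.0554*p + 7.176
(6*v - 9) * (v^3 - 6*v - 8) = 6*v^4 - 9*v^3 - 36*v^2 + 6*v + 72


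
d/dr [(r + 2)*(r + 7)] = 2*r + 9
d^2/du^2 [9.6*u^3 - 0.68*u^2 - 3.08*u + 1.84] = 57.6*u - 1.36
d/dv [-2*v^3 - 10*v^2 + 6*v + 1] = -6*v^2 - 20*v + 6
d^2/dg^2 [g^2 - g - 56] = 2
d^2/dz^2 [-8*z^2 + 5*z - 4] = -16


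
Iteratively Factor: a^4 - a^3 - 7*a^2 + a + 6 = (a - 1)*(a^3 - 7*a - 6) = (a - 1)*(a + 1)*(a^2 - a - 6) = (a - 1)*(a + 1)*(a + 2)*(a - 3)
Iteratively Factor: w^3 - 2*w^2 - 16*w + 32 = (w + 4)*(w^2 - 6*w + 8) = (w - 4)*(w + 4)*(w - 2)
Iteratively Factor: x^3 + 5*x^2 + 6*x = (x)*(x^2 + 5*x + 6) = x*(x + 2)*(x + 3)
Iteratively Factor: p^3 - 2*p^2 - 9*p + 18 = (p + 3)*(p^2 - 5*p + 6) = (p - 2)*(p + 3)*(p - 3)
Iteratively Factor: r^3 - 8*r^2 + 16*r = (r)*(r^2 - 8*r + 16) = r*(r - 4)*(r - 4)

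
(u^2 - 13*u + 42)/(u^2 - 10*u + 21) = (u - 6)/(u - 3)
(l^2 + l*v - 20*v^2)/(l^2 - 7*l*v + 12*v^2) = (-l - 5*v)/(-l + 3*v)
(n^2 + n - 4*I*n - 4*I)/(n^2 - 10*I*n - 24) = (n + 1)/(n - 6*I)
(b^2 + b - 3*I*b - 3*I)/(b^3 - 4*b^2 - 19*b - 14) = (b - 3*I)/(b^2 - 5*b - 14)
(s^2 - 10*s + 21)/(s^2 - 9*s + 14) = (s - 3)/(s - 2)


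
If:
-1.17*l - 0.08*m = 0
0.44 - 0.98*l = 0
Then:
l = 0.45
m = -6.57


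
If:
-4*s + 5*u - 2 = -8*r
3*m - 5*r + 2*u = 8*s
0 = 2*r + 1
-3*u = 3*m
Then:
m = -29/22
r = -1/2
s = 13/88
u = 29/22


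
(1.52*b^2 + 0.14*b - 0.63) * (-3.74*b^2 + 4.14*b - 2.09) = -5.6848*b^4 + 5.7692*b^3 - 0.240999999999999*b^2 - 2.9008*b + 1.3167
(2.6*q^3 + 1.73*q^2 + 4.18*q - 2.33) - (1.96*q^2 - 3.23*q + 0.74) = 2.6*q^3 - 0.23*q^2 + 7.41*q - 3.07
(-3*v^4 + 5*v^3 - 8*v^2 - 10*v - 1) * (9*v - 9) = -27*v^5 + 72*v^4 - 117*v^3 - 18*v^2 + 81*v + 9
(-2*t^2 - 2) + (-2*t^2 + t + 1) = -4*t^2 + t - 1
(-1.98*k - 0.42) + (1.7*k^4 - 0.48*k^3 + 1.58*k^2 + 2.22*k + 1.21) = 1.7*k^4 - 0.48*k^3 + 1.58*k^2 + 0.24*k + 0.79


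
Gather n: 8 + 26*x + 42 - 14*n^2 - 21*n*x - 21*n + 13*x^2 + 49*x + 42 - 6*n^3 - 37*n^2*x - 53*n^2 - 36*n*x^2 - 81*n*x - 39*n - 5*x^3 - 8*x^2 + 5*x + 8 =-6*n^3 + n^2*(-37*x - 67) + n*(-36*x^2 - 102*x - 60) - 5*x^3 + 5*x^2 + 80*x + 100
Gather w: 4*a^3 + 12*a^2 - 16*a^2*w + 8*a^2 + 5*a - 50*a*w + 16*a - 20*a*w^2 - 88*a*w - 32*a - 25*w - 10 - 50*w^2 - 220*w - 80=4*a^3 + 20*a^2 - 11*a + w^2*(-20*a - 50) + w*(-16*a^2 - 138*a - 245) - 90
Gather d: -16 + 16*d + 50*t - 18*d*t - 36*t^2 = d*(16 - 18*t) - 36*t^2 + 50*t - 16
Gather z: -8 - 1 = -9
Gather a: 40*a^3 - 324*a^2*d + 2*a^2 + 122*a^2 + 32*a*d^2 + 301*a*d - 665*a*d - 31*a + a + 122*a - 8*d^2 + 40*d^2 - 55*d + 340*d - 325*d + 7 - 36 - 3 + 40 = 40*a^3 + a^2*(124 - 324*d) + a*(32*d^2 - 364*d + 92) + 32*d^2 - 40*d + 8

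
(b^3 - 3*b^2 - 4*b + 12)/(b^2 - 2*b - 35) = (-b^3 + 3*b^2 + 4*b - 12)/(-b^2 + 2*b + 35)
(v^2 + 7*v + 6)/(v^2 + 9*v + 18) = (v + 1)/(v + 3)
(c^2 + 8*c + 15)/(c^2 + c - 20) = (c + 3)/(c - 4)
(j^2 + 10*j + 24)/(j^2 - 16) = (j + 6)/(j - 4)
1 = 1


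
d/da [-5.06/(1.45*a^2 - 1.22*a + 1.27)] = (14.674*a - 6.1732)/(1.45*a^2 - 1.22*a + 1.27)^2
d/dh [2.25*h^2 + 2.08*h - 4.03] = 4.5*h + 2.08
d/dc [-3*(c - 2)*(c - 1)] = 9 - 6*c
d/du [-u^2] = -2*u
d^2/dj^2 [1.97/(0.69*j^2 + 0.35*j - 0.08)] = (-1.875834*j^2 - 0.95151*j + 1.97*(1.38*j + 0.35)*(2.76*j + 0.7) + 0.217488)/(0.69*j^2 + 0.35*j - 0.08)^3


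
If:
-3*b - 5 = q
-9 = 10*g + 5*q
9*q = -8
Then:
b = -37/27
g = -41/90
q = -8/9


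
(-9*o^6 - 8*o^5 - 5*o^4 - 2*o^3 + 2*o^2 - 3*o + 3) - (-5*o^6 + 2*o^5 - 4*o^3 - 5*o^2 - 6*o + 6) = -4*o^6 - 10*o^5 - 5*o^4 + 2*o^3 + 7*o^2 + 3*o - 3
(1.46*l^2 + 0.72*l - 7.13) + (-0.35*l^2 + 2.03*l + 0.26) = 1.11*l^2 + 2.75*l - 6.87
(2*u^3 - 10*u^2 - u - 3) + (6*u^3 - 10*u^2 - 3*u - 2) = 8*u^3 - 20*u^2 - 4*u - 5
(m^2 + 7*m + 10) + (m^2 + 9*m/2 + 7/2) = 2*m^2 + 23*m/2 + 27/2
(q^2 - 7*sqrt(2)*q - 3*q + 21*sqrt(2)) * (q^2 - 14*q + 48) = q^4 - 17*q^3 - 7*sqrt(2)*q^3 + 90*q^2 + 119*sqrt(2)*q^2 - 630*sqrt(2)*q - 144*q + 1008*sqrt(2)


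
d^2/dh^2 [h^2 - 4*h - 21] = 2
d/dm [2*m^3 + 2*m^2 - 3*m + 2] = 6*m^2 + 4*m - 3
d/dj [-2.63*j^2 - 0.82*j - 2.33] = -5.26*j - 0.82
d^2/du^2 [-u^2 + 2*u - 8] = -2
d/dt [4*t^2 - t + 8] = 8*t - 1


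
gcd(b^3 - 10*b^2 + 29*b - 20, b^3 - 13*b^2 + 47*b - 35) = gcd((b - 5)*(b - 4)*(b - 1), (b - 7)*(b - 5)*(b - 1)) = b^2 - 6*b + 5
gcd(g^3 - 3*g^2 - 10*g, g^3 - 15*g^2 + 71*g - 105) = g - 5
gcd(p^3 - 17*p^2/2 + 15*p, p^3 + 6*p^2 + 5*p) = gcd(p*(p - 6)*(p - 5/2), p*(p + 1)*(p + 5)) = p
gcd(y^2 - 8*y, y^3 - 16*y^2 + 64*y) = y^2 - 8*y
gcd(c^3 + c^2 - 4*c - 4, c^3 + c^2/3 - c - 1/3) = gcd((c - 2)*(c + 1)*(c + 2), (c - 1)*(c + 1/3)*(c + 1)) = c + 1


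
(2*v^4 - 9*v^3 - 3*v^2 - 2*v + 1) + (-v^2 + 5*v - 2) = 2*v^4 - 9*v^3 - 4*v^2 + 3*v - 1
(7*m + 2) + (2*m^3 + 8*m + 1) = 2*m^3 + 15*m + 3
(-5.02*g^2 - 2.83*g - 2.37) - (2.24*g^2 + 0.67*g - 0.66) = -7.26*g^2 - 3.5*g - 1.71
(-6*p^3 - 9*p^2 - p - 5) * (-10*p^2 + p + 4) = 60*p^5 + 84*p^4 - 23*p^3 + 13*p^2 - 9*p - 20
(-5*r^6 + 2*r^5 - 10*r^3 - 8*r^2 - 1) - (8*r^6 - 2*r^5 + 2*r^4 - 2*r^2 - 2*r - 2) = -13*r^6 + 4*r^5 - 2*r^4 - 10*r^3 - 6*r^2 + 2*r + 1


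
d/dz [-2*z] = -2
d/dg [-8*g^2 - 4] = -16*g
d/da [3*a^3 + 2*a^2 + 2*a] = 9*a^2 + 4*a + 2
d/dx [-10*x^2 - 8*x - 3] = -20*x - 8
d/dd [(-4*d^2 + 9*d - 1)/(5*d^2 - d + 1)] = (-41*d^2 + 2*d + 8)/(25*d^4 - 10*d^3 + 11*d^2 - 2*d + 1)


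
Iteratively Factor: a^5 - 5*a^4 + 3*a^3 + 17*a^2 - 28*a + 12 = (a - 1)*(a^4 - 4*a^3 - a^2 + 16*a - 12) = (a - 2)*(a - 1)*(a^3 - 2*a^2 - 5*a + 6) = (a - 3)*(a - 2)*(a - 1)*(a^2 + a - 2) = (a - 3)*(a - 2)*(a - 1)*(a + 2)*(a - 1)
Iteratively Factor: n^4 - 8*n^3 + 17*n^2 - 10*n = (n - 5)*(n^3 - 3*n^2 + 2*n) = n*(n - 5)*(n^2 - 3*n + 2) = n*(n - 5)*(n - 1)*(n - 2)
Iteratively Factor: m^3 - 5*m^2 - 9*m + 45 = (m - 3)*(m^2 - 2*m - 15) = (m - 3)*(m + 3)*(m - 5)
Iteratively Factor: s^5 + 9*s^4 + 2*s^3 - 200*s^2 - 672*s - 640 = (s - 5)*(s^4 + 14*s^3 + 72*s^2 + 160*s + 128) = (s - 5)*(s + 2)*(s^3 + 12*s^2 + 48*s + 64) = (s - 5)*(s + 2)*(s + 4)*(s^2 + 8*s + 16) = (s - 5)*(s + 2)*(s + 4)^2*(s + 4)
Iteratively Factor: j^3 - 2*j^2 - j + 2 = (j - 2)*(j^2 - 1) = (j - 2)*(j + 1)*(j - 1)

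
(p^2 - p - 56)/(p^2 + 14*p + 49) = (p - 8)/(p + 7)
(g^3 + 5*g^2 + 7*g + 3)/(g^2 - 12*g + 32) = (g^3 + 5*g^2 + 7*g + 3)/(g^2 - 12*g + 32)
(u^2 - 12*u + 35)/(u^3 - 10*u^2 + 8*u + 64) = (u^2 - 12*u + 35)/(u^3 - 10*u^2 + 8*u + 64)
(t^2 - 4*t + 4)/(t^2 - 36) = (t^2 - 4*t + 4)/(t^2 - 36)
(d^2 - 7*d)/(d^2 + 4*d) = (d - 7)/(d + 4)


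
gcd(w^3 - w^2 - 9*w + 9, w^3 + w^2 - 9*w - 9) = w^2 - 9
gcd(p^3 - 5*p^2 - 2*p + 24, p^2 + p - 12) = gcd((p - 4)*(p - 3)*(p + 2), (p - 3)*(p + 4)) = p - 3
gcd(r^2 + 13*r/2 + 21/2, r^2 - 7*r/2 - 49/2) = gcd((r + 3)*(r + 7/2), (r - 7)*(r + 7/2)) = r + 7/2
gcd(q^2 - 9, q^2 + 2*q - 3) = q + 3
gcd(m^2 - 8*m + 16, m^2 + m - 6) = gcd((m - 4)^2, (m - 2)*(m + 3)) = 1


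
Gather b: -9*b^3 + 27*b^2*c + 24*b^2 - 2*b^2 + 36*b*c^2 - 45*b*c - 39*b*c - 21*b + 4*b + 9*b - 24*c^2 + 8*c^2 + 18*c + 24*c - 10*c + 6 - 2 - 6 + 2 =-9*b^3 + b^2*(27*c + 22) + b*(36*c^2 - 84*c - 8) - 16*c^2 + 32*c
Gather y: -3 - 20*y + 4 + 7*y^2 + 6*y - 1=7*y^2 - 14*y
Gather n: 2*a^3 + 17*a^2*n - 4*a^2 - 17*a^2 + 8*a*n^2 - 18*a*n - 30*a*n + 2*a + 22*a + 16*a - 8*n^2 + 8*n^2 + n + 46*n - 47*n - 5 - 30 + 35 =2*a^3 - 21*a^2 + 8*a*n^2 + 40*a + n*(17*a^2 - 48*a)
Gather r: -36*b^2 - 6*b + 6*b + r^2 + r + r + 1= -36*b^2 + r^2 + 2*r + 1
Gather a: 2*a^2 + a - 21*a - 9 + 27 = 2*a^2 - 20*a + 18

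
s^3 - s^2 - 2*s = s*(s - 2)*(s + 1)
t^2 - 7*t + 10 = (t - 5)*(t - 2)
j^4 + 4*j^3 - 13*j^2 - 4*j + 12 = (j - 2)*(j - 1)*(j + 1)*(j + 6)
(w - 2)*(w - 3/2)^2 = w^3 - 5*w^2 + 33*w/4 - 9/2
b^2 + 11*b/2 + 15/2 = (b + 5/2)*(b + 3)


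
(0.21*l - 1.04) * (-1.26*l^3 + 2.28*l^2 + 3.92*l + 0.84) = -0.2646*l^4 + 1.7892*l^3 - 1.548*l^2 - 3.9004*l - 0.8736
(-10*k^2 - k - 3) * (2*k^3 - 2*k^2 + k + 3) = -20*k^5 + 18*k^4 - 14*k^3 - 25*k^2 - 6*k - 9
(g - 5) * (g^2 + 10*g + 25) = g^3 + 5*g^2 - 25*g - 125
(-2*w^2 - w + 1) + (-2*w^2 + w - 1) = -4*w^2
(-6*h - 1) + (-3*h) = -9*h - 1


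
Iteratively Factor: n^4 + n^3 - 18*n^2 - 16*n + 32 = (n - 4)*(n^3 + 5*n^2 + 2*n - 8) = (n - 4)*(n + 2)*(n^2 + 3*n - 4) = (n - 4)*(n - 1)*(n + 2)*(n + 4)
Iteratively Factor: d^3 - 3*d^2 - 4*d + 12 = (d + 2)*(d^2 - 5*d + 6) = (d - 3)*(d + 2)*(d - 2)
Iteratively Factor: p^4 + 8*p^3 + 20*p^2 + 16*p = (p)*(p^3 + 8*p^2 + 20*p + 16) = p*(p + 2)*(p^2 + 6*p + 8) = p*(p + 2)*(p + 4)*(p + 2)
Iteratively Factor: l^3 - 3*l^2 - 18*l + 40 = (l - 5)*(l^2 + 2*l - 8) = (l - 5)*(l + 4)*(l - 2)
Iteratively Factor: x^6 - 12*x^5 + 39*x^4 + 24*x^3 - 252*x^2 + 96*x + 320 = (x + 2)*(x^5 - 14*x^4 + 67*x^3 - 110*x^2 - 32*x + 160) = (x - 5)*(x + 2)*(x^4 - 9*x^3 + 22*x^2 - 32) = (x - 5)*(x - 4)*(x + 2)*(x^3 - 5*x^2 + 2*x + 8) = (x - 5)*(x - 4)^2*(x + 2)*(x^2 - x - 2) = (x - 5)*(x - 4)^2*(x - 2)*(x + 2)*(x + 1)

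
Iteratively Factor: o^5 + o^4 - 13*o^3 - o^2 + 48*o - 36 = (o - 2)*(o^4 + 3*o^3 - 7*o^2 - 15*o + 18) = (o - 2)^2*(o^3 + 5*o^2 + 3*o - 9) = (o - 2)^2*(o + 3)*(o^2 + 2*o - 3) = (o - 2)^2*(o - 1)*(o + 3)*(o + 3)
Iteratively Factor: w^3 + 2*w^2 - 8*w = (w + 4)*(w^2 - 2*w) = (w - 2)*(w + 4)*(w)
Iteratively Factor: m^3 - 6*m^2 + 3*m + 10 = (m + 1)*(m^2 - 7*m + 10) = (m - 5)*(m + 1)*(m - 2)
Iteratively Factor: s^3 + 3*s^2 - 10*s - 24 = (s + 2)*(s^2 + s - 12) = (s - 3)*(s + 2)*(s + 4)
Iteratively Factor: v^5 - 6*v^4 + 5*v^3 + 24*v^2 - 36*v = (v - 2)*(v^4 - 4*v^3 - 3*v^2 + 18*v) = (v - 3)*(v - 2)*(v^3 - v^2 - 6*v) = (v - 3)*(v - 2)*(v + 2)*(v^2 - 3*v) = (v - 3)^2*(v - 2)*(v + 2)*(v)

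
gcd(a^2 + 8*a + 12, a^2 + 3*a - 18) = a + 6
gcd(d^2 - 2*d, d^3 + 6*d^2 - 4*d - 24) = d - 2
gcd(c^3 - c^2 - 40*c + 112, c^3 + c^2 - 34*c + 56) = c^2 + 3*c - 28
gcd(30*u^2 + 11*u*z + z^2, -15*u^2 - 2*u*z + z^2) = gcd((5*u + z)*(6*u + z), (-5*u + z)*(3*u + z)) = 1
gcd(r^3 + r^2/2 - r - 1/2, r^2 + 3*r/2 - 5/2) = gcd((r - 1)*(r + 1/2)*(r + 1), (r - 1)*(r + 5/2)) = r - 1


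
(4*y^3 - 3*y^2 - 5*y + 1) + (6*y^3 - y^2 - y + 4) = 10*y^3 - 4*y^2 - 6*y + 5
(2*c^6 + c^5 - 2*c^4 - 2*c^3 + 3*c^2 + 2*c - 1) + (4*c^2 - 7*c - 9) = 2*c^6 + c^5 - 2*c^4 - 2*c^3 + 7*c^2 - 5*c - 10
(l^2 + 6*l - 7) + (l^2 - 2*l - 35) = 2*l^2 + 4*l - 42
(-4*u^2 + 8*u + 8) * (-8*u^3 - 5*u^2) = 32*u^5 - 44*u^4 - 104*u^3 - 40*u^2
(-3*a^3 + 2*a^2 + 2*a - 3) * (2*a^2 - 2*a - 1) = -6*a^5 + 10*a^4 + 3*a^3 - 12*a^2 + 4*a + 3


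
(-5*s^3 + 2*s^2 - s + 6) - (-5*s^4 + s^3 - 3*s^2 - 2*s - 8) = 5*s^4 - 6*s^3 + 5*s^2 + s + 14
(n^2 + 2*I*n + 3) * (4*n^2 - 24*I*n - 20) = 4*n^4 - 16*I*n^3 + 40*n^2 - 112*I*n - 60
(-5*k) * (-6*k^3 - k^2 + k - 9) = 30*k^4 + 5*k^3 - 5*k^2 + 45*k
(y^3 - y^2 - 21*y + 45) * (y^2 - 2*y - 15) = y^5 - 3*y^4 - 34*y^3 + 102*y^2 + 225*y - 675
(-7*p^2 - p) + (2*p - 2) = -7*p^2 + p - 2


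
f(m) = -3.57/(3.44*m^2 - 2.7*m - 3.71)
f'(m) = -3.57*(2.7 - 6.88*m)/(3.44*m^2 - 2.7*m - 3.71)^2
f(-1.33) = -0.60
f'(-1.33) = -1.19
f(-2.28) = -0.18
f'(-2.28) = -0.16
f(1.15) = 1.58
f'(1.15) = 3.62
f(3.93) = -0.09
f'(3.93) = 0.06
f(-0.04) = 0.99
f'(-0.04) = -0.82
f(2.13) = -0.58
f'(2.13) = 1.13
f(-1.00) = -1.47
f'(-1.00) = -5.79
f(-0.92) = -2.12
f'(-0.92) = -11.35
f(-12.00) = -0.01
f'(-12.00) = -0.00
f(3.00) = -0.19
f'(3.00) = 0.17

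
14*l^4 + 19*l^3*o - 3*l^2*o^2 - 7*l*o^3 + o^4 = (-7*l + o)*(-2*l + o)*(l + o)^2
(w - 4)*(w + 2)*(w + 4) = w^3 + 2*w^2 - 16*w - 32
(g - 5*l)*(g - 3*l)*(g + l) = g^3 - 7*g^2*l + 7*g*l^2 + 15*l^3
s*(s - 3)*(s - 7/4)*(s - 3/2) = s^4 - 25*s^3/4 + 99*s^2/8 - 63*s/8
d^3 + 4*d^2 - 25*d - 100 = (d - 5)*(d + 4)*(d + 5)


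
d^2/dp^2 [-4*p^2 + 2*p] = -8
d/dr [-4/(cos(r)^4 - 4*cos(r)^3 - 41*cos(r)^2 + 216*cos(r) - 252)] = 8*(-2*cos(r)^3 + 6*cos(r)^2 + 41*cos(r) - 108)*sin(r)/((cos(r) - 6)^2*(cos(r) - 3)^2*(cos(r) - 2)^2*(cos(r) + 7)^2)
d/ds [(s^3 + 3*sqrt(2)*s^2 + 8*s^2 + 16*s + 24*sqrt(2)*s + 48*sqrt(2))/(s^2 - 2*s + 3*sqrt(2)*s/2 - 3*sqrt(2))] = 2*(s^4 - 4*s^3 + 3*sqrt(2)*s^3 - 27*sqrt(2)*s^2 - 23*s^2 - 144*sqrt(2)*s - 36*s - 288 + 48*sqrt(2))/(2*s^4 - 8*s^3 + 6*sqrt(2)*s^3 - 24*sqrt(2)*s^2 + 17*s^2 - 36*s + 24*sqrt(2)*s + 36)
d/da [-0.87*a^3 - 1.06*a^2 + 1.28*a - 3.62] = -2.61*a^2 - 2.12*a + 1.28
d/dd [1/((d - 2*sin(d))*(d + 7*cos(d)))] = ((d - 2*sin(d))*(7*sin(d) - 1) + (d + 7*cos(d))*(2*cos(d) - 1))/((d - 2*sin(d))^2*(d + 7*cos(d))^2)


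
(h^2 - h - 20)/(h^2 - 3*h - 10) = (h + 4)/(h + 2)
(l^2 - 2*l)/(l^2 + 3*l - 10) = l/(l + 5)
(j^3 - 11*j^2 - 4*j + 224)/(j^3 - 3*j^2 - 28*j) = (j - 8)/j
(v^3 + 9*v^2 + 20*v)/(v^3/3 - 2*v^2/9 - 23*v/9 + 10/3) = 9*v*(v^2 + 9*v + 20)/(3*v^3 - 2*v^2 - 23*v + 30)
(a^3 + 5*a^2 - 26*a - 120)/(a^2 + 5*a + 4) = (a^2 + a - 30)/(a + 1)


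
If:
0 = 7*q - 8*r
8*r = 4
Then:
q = 4/7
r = 1/2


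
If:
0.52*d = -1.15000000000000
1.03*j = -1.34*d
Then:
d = -2.21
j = 2.88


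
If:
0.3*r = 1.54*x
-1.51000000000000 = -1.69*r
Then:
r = 0.89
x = 0.17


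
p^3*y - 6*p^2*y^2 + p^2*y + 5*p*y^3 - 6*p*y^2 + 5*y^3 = (p - 5*y)*(p - y)*(p*y + y)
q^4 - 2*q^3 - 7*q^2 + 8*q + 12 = (q - 3)*(q - 2)*(q + 1)*(q + 2)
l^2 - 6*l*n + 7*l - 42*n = (l + 7)*(l - 6*n)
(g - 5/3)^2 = g^2 - 10*g/3 + 25/9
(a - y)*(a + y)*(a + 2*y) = a^3 + 2*a^2*y - a*y^2 - 2*y^3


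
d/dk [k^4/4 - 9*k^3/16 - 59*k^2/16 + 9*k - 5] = k^3 - 27*k^2/16 - 59*k/8 + 9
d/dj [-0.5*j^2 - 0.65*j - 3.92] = -1.0*j - 0.65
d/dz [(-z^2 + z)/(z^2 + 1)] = (-z^2 - 2*z + 1)/(z^4 + 2*z^2 + 1)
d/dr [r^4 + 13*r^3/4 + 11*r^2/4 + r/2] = 4*r^3 + 39*r^2/4 + 11*r/2 + 1/2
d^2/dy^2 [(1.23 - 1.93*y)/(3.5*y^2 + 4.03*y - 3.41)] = (-(1.93*y - 1.23)*(7.0*y + 4.03)*(14.0*y + 8.06) + (40.53*y + 6.9458)*(3.5*y^2 + 4.03*y - 3.41))/(3.5*y^2 + 4.03*y - 3.41)^3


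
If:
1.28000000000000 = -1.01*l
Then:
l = -1.27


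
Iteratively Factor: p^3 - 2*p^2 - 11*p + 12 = (p - 4)*(p^2 + 2*p - 3) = (p - 4)*(p + 3)*(p - 1)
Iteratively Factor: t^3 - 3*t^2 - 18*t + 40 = (t - 2)*(t^2 - t - 20) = (t - 2)*(t + 4)*(t - 5)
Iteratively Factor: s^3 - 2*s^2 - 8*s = (s + 2)*(s^2 - 4*s) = s*(s + 2)*(s - 4)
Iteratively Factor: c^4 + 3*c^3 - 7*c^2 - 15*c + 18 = (c - 1)*(c^3 + 4*c^2 - 3*c - 18) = (c - 2)*(c - 1)*(c^2 + 6*c + 9) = (c - 2)*(c - 1)*(c + 3)*(c + 3)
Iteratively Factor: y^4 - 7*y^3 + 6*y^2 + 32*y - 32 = (y - 4)*(y^3 - 3*y^2 - 6*y + 8) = (y - 4)*(y - 1)*(y^2 - 2*y - 8) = (y - 4)^2*(y - 1)*(y + 2)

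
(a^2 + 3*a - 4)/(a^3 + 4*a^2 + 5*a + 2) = (a^2 + 3*a - 4)/(a^3 + 4*a^2 + 5*a + 2)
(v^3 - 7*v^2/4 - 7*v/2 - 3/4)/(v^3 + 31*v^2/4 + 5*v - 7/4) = (4*v^2 - 11*v - 3)/(4*v^2 + 27*v - 7)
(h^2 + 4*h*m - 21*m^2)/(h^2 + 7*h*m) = (h - 3*m)/h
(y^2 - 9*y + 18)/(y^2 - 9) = (y - 6)/(y + 3)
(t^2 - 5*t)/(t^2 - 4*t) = (t - 5)/(t - 4)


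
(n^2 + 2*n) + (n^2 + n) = 2*n^2 + 3*n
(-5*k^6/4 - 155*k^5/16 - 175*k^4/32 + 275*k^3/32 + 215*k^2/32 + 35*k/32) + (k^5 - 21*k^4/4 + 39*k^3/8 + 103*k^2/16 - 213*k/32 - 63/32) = -5*k^6/4 - 139*k^5/16 - 343*k^4/32 + 431*k^3/32 + 421*k^2/32 - 89*k/16 - 63/32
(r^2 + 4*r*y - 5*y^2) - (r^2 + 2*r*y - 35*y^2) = 2*r*y + 30*y^2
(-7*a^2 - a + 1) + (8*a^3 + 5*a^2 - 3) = 8*a^3 - 2*a^2 - a - 2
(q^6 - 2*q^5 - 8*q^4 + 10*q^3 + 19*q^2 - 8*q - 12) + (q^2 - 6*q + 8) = q^6 - 2*q^5 - 8*q^4 + 10*q^3 + 20*q^2 - 14*q - 4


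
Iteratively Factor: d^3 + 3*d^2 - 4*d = (d)*(d^2 + 3*d - 4) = d*(d + 4)*(d - 1)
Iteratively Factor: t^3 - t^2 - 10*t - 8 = (t + 1)*(t^2 - 2*t - 8) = (t - 4)*(t + 1)*(t + 2)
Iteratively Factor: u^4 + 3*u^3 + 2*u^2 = (u + 2)*(u^3 + u^2) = u*(u + 2)*(u^2 + u) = u*(u + 1)*(u + 2)*(u)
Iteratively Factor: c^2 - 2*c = (c - 2)*(c)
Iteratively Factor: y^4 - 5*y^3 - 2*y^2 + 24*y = (y - 3)*(y^3 - 2*y^2 - 8*y) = (y - 4)*(y - 3)*(y^2 + 2*y) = (y - 4)*(y - 3)*(y + 2)*(y)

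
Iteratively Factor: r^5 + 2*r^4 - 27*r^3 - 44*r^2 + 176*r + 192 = (r + 1)*(r^4 + r^3 - 28*r^2 - 16*r + 192) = (r + 1)*(r + 4)*(r^3 - 3*r^2 - 16*r + 48) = (r - 4)*(r + 1)*(r + 4)*(r^2 + r - 12) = (r - 4)*(r - 3)*(r + 1)*(r + 4)*(r + 4)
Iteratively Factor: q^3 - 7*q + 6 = (q - 2)*(q^2 + 2*q - 3) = (q - 2)*(q + 3)*(q - 1)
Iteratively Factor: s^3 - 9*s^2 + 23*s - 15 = (s - 1)*(s^2 - 8*s + 15) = (s - 5)*(s - 1)*(s - 3)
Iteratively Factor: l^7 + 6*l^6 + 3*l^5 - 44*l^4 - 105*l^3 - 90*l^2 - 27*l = (l + 3)*(l^6 + 3*l^5 - 6*l^4 - 26*l^3 - 27*l^2 - 9*l) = (l + 1)*(l + 3)*(l^5 + 2*l^4 - 8*l^3 - 18*l^2 - 9*l) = (l + 1)^2*(l + 3)*(l^4 + l^3 - 9*l^2 - 9*l) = (l + 1)^2*(l + 3)^2*(l^3 - 2*l^2 - 3*l) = l*(l + 1)^2*(l + 3)^2*(l^2 - 2*l - 3) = l*(l - 3)*(l + 1)^2*(l + 3)^2*(l + 1)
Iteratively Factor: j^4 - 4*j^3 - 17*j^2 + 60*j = (j - 5)*(j^3 + j^2 - 12*j) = (j - 5)*(j - 3)*(j^2 + 4*j) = j*(j - 5)*(j - 3)*(j + 4)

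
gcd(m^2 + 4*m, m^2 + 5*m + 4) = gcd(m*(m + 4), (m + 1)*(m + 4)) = m + 4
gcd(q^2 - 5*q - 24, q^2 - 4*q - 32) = q - 8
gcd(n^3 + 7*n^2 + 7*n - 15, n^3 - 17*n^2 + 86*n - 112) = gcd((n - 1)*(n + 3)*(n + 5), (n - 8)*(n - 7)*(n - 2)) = 1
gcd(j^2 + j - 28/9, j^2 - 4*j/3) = j - 4/3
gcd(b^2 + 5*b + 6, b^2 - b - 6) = b + 2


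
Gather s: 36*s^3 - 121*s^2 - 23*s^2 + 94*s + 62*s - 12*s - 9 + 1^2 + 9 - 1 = 36*s^3 - 144*s^2 + 144*s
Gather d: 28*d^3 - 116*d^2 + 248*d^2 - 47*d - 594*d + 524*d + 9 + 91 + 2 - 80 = 28*d^3 + 132*d^2 - 117*d + 22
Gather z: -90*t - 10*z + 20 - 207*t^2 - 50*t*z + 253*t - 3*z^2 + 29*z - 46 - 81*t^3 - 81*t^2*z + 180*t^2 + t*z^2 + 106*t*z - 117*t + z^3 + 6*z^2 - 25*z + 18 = -81*t^3 - 27*t^2 + 46*t + z^3 + z^2*(t + 3) + z*(-81*t^2 + 56*t - 6) - 8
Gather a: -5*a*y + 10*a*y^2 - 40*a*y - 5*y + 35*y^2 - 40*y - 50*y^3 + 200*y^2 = a*(10*y^2 - 45*y) - 50*y^3 + 235*y^2 - 45*y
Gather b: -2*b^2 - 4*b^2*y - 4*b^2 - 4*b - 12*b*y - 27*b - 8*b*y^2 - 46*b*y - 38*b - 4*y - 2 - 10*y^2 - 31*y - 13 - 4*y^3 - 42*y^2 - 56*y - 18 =b^2*(-4*y - 6) + b*(-8*y^2 - 58*y - 69) - 4*y^3 - 52*y^2 - 91*y - 33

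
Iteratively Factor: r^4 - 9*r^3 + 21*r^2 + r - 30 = (r - 2)*(r^3 - 7*r^2 + 7*r + 15) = (r - 2)*(r + 1)*(r^2 - 8*r + 15) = (r - 5)*(r - 2)*(r + 1)*(r - 3)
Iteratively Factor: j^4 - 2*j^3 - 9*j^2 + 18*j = (j - 2)*(j^3 - 9*j) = j*(j - 2)*(j^2 - 9) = j*(j - 2)*(j + 3)*(j - 3)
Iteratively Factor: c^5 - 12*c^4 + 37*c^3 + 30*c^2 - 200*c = (c + 2)*(c^4 - 14*c^3 + 65*c^2 - 100*c) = (c - 5)*(c + 2)*(c^3 - 9*c^2 + 20*c) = c*(c - 5)*(c + 2)*(c^2 - 9*c + 20) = c*(c - 5)^2*(c + 2)*(c - 4)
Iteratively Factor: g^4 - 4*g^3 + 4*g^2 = (g - 2)*(g^3 - 2*g^2) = g*(g - 2)*(g^2 - 2*g) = g^2*(g - 2)*(g - 2)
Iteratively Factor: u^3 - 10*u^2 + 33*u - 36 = (u - 3)*(u^2 - 7*u + 12) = (u - 4)*(u - 3)*(u - 3)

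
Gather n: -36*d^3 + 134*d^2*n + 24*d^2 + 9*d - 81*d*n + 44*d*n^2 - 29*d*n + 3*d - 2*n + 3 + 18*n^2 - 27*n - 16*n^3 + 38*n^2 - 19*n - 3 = -36*d^3 + 24*d^2 + 12*d - 16*n^3 + n^2*(44*d + 56) + n*(134*d^2 - 110*d - 48)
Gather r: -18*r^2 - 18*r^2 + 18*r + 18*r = -36*r^2 + 36*r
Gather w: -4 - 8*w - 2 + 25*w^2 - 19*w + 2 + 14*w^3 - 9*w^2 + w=14*w^3 + 16*w^2 - 26*w - 4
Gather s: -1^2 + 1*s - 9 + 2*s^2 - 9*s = 2*s^2 - 8*s - 10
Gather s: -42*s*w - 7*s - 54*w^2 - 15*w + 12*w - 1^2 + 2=s*(-42*w - 7) - 54*w^2 - 3*w + 1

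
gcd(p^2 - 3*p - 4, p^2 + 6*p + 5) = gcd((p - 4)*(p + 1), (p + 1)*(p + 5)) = p + 1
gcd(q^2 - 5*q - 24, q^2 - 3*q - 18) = q + 3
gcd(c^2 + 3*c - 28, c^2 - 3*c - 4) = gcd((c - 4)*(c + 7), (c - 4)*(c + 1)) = c - 4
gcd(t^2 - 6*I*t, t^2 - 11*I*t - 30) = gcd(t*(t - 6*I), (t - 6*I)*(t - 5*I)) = t - 6*I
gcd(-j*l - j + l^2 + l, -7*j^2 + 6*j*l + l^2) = j - l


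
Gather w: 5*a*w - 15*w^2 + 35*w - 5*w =-15*w^2 + w*(5*a + 30)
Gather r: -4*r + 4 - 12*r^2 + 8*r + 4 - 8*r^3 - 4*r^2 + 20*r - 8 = -8*r^3 - 16*r^2 + 24*r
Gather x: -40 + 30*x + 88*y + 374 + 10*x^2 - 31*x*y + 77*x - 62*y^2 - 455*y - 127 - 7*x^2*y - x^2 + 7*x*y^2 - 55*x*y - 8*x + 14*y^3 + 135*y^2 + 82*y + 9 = x^2*(9 - 7*y) + x*(7*y^2 - 86*y + 99) + 14*y^3 + 73*y^2 - 285*y + 216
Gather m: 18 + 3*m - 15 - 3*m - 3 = 0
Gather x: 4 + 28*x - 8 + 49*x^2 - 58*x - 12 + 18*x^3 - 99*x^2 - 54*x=18*x^3 - 50*x^2 - 84*x - 16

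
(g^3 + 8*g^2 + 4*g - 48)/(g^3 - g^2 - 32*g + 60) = (g + 4)/(g - 5)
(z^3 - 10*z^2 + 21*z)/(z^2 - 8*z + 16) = z*(z^2 - 10*z + 21)/(z^2 - 8*z + 16)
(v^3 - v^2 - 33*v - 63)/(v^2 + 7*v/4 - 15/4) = 4*(v^2 - 4*v - 21)/(4*v - 5)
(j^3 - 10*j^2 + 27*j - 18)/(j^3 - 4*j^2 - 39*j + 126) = (j^2 - 7*j + 6)/(j^2 - j - 42)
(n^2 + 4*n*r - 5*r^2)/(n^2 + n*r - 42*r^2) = (n^2 + 4*n*r - 5*r^2)/(n^2 + n*r - 42*r^2)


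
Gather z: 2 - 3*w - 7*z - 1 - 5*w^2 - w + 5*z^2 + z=-5*w^2 - 4*w + 5*z^2 - 6*z + 1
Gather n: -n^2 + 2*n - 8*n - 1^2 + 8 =-n^2 - 6*n + 7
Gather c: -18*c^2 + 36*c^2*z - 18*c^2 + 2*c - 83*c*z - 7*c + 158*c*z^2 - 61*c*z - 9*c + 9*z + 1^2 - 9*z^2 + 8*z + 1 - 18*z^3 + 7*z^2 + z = c^2*(36*z - 36) + c*(158*z^2 - 144*z - 14) - 18*z^3 - 2*z^2 + 18*z + 2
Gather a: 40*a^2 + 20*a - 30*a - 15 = 40*a^2 - 10*a - 15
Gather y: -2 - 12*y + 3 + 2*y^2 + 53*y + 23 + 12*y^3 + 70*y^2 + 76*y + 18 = 12*y^3 + 72*y^2 + 117*y + 42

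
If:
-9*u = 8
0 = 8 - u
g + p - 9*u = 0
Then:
No Solution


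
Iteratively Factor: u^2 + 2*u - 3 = (u + 3)*(u - 1)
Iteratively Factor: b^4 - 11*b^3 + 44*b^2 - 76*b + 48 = (b - 3)*(b^3 - 8*b^2 + 20*b - 16) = (b - 4)*(b - 3)*(b^2 - 4*b + 4) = (b - 4)*(b - 3)*(b - 2)*(b - 2)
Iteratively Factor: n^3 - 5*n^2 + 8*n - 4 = (n - 1)*(n^2 - 4*n + 4) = (n - 2)*(n - 1)*(n - 2)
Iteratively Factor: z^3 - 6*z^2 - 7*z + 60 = (z + 3)*(z^2 - 9*z + 20) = (z - 4)*(z + 3)*(z - 5)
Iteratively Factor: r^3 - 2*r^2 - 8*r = (r - 4)*(r^2 + 2*r) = (r - 4)*(r + 2)*(r)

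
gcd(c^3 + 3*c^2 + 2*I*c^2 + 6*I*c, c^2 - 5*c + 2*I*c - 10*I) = c + 2*I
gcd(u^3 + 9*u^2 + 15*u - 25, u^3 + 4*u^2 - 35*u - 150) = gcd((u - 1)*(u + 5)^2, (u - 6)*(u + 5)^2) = u^2 + 10*u + 25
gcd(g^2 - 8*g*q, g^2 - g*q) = g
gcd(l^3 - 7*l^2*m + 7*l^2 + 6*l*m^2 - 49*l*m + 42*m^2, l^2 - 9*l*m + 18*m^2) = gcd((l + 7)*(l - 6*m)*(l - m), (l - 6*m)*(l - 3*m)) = l - 6*m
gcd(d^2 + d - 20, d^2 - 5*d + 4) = d - 4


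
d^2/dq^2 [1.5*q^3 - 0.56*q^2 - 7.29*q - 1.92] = 9.0*q - 1.12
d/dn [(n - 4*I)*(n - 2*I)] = 2*n - 6*I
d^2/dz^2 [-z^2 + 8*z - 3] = -2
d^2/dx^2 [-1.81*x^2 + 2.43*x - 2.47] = -3.62000000000000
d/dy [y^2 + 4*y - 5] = 2*y + 4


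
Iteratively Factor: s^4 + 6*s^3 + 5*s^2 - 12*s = (s + 4)*(s^3 + 2*s^2 - 3*s) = (s + 3)*(s + 4)*(s^2 - s) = s*(s + 3)*(s + 4)*(s - 1)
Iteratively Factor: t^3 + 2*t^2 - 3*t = (t - 1)*(t^2 + 3*t) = (t - 1)*(t + 3)*(t)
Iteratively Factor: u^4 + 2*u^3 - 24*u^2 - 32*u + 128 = (u - 4)*(u^3 + 6*u^2 - 32) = (u - 4)*(u + 4)*(u^2 + 2*u - 8) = (u - 4)*(u - 2)*(u + 4)*(u + 4)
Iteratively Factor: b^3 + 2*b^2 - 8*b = (b + 4)*(b^2 - 2*b) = (b - 2)*(b + 4)*(b)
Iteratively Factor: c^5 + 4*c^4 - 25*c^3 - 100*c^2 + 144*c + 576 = (c - 4)*(c^4 + 8*c^3 + 7*c^2 - 72*c - 144) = (c - 4)*(c + 4)*(c^3 + 4*c^2 - 9*c - 36) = (c - 4)*(c + 3)*(c + 4)*(c^2 + c - 12) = (c - 4)*(c + 3)*(c + 4)^2*(c - 3)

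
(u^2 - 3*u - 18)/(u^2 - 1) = (u^2 - 3*u - 18)/(u^2 - 1)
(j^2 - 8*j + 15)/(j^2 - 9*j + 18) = (j - 5)/(j - 6)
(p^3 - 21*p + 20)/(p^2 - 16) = (p^2 + 4*p - 5)/(p + 4)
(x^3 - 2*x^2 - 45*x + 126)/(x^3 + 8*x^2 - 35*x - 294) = (x - 3)/(x + 7)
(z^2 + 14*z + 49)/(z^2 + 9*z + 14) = (z + 7)/(z + 2)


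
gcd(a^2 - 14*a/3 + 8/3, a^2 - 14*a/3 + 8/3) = a^2 - 14*a/3 + 8/3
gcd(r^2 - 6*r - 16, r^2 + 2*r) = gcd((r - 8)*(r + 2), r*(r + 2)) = r + 2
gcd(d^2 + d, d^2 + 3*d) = d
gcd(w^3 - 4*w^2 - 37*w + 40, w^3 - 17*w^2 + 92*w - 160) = w - 8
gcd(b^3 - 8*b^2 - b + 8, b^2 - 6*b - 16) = b - 8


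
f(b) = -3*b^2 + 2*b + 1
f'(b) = 2 - 6*b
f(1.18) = -0.82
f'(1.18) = -5.08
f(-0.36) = -0.11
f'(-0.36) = 4.16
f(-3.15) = -35.07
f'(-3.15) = 20.90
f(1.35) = -1.77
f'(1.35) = -6.10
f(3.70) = -32.67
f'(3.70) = -20.20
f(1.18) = -0.82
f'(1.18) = -5.08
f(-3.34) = -39.15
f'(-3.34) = 22.04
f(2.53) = -13.14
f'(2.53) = -13.18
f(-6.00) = -119.00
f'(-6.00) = 38.00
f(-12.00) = -455.00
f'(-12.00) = 74.00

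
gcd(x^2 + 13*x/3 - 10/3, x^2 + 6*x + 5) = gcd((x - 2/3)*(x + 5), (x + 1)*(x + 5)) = x + 5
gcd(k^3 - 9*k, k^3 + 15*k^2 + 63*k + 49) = 1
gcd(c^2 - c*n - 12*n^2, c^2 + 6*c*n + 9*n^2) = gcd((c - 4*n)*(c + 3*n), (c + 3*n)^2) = c + 3*n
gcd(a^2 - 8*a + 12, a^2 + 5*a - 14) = a - 2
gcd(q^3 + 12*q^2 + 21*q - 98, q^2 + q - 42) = q + 7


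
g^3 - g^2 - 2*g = g*(g - 2)*(g + 1)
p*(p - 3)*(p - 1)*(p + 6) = p^4 + 2*p^3 - 21*p^2 + 18*p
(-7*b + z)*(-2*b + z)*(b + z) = 14*b^3 + 5*b^2*z - 8*b*z^2 + z^3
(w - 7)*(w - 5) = w^2 - 12*w + 35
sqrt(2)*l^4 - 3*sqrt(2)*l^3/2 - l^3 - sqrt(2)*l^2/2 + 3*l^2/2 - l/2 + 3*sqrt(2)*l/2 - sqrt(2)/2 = (l - 1)*(l - 1/2)*(l - sqrt(2))*(sqrt(2)*l + 1)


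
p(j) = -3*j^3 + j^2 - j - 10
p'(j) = -9*j^2 + 2*j - 1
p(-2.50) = 45.62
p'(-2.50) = -62.25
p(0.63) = -10.98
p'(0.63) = -3.31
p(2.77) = -68.86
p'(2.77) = -64.52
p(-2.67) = 56.90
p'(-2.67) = -70.50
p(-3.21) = 102.74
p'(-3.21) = -100.16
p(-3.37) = 119.55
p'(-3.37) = -109.95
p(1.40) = -17.67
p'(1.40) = -15.84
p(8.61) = -1859.31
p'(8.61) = -650.97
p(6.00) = -628.00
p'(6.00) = -313.00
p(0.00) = -10.00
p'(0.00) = -1.00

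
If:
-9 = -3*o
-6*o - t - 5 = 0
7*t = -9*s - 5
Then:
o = 3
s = 52/3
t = -23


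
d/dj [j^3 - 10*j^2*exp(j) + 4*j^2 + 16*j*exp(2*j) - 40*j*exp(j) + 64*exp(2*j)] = -10*j^2*exp(j) + 3*j^2 + 32*j*exp(2*j) - 60*j*exp(j) + 8*j + 144*exp(2*j) - 40*exp(j)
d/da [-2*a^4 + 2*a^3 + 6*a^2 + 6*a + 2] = -8*a^3 + 6*a^2 + 12*a + 6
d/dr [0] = 0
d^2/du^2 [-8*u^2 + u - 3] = -16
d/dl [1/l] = -1/l^2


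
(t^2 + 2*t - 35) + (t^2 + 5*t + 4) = 2*t^2 + 7*t - 31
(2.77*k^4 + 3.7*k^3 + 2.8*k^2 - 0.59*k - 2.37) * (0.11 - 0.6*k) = -1.662*k^5 - 1.9153*k^4 - 1.273*k^3 + 0.662*k^2 + 1.3571*k - 0.2607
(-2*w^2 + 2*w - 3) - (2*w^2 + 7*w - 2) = -4*w^2 - 5*w - 1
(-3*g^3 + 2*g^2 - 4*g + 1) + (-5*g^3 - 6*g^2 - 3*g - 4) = -8*g^3 - 4*g^2 - 7*g - 3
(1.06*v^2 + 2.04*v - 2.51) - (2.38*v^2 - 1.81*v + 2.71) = -1.32*v^2 + 3.85*v - 5.22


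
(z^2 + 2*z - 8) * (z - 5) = z^3 - 3*z^2 - 18*z + 40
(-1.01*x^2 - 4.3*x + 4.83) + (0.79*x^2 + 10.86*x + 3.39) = -0.22*x^2 + 6.56*x + 8.22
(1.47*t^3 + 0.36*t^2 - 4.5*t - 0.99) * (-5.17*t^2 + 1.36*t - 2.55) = -7.5999*t^5 + 0.138*t^4 + 20.0061*t^3 - 1.9197*t^2 + 10.1286*t + 2.5245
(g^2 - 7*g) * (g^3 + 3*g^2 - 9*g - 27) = g^5 - 4*g^4 - 30*g^3 + 36*g^2 + 189*g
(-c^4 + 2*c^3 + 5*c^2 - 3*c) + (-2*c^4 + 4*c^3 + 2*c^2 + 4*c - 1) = -3*c^4 + 6*c^3 + 7*c^2 + c - 1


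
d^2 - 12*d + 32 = (d - 8)*(d - 4)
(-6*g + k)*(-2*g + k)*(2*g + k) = 24*g^3 - 4*g^2*k - 6*g*k^2 + k^3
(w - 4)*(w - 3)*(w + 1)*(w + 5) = w^4 - w^3 - 25*w^2 + 37*w + 60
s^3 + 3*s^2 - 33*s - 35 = (s - 5)*(s + 1)*(s + 7)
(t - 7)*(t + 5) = t^2 - 2*t - 35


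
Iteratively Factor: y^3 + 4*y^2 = (y + 4)*(y^2) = y*(y + 4)*(y)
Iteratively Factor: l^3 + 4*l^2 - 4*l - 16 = (l + 4)*(l^2 - 4) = (l - 2)*(l + 4)*(l + 2)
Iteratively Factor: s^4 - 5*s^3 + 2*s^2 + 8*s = (s - 2)*(s^3 - 3*s^2 - 4*s) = (s - 2)*(s + 1)*(s^2 - 4*s) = s*(s - 2)*(s + 1)*(s - 4)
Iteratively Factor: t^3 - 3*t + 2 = (t - 1)*(t^2 + t - 2) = (t - 1)*(t + 2)*(t - 1)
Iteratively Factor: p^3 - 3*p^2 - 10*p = (p + 2)*(p^2 - 5*p) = p*(p + 2)*(p - 5)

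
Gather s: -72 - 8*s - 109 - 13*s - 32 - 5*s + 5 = -26*s - 208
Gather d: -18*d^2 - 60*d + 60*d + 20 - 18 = 2 - 18*d^2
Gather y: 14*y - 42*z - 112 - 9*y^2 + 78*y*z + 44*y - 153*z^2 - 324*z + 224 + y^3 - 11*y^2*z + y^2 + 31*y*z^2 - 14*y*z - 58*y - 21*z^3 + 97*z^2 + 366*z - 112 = y^3 + y^2*(-11*z - 8) + y*(31*z^2 + 64*z) - 21*z^3 - 56*z^2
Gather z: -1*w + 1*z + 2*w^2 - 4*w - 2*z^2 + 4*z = 2*w^2 - 5*w - 2*z^2 + 5*z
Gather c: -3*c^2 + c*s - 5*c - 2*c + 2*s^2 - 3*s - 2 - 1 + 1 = -3*c^2 + c*(s - 7) + 2*s^2 - 3*s - 2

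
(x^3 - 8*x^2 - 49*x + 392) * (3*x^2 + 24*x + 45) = 3*x^5 - 294*x^3 - 360*x^2 + 7203*x + 17640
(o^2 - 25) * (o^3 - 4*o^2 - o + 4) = o^5 - 4*o^4 - 26*o^3 + 104*o^2 + 25*o - 100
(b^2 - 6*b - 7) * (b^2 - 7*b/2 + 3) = b^4 - 19*b^3/2 + 17*b^2 + 13*b/2 - 21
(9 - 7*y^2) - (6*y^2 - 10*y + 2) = -13*y^2 + 10*y + 7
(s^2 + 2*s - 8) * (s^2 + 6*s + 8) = s^4 + 8*s^3 + 12*s^2 - 32*s - 64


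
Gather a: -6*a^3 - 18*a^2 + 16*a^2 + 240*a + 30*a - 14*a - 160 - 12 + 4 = -6*a^3 - 2*a^2 + 256*a - 168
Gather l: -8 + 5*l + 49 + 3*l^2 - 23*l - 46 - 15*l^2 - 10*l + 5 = -12*l^2 - 28*l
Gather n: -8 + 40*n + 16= 40*n + 8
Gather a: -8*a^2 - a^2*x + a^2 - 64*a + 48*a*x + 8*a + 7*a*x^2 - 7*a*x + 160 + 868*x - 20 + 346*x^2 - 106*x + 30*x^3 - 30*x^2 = a^2*(-x - 7) + a*(7*x^2 + 41*x - 56) + 30*x^3 + 316*x^2 + 762*x + 140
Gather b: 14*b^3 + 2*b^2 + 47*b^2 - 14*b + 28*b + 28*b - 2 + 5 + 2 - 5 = 14*b^3 + 49*b^2 + 42*b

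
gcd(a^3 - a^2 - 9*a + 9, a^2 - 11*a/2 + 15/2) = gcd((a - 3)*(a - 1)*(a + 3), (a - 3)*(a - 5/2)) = a - 3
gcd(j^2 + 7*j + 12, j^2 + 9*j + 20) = j + 4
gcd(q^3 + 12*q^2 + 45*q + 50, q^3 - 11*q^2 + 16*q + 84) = q + 2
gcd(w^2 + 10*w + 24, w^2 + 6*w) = w + 6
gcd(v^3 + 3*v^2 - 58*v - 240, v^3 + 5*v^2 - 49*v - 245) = v + 5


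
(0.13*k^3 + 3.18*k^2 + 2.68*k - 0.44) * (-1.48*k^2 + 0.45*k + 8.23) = -0.1924*k^5 - 4.6479*k^4 - 1.4655*k^3 + 28.0286*k^2 + 21.8584*k - 3.6212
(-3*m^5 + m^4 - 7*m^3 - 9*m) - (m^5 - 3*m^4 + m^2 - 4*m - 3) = -4*m^5 + 4*m^4 - 7*m^3 - m^2 - 5*m + 3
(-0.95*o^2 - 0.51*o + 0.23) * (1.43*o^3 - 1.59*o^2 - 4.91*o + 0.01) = -1.3585*o^5 + 0.7812*o^4 + 5.8043*o^3 + 2.1289*o^2 - 1.1344*o + 0.0023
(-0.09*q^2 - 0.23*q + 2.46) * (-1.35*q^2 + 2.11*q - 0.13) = 0.1215*q^4 + 0.1206*q^3 - 3.7946*q^2 + 5.2205*q - 0.3198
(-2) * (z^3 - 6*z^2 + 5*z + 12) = -2*z^3 + 12*z^2 - 10*z - 24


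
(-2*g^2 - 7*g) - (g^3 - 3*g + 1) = -g^3 - 2*g^2 - 4*g - 1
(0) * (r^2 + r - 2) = 0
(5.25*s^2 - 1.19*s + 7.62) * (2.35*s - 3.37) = 12.3375*s^3 - 20.489*s^2 + 21.9173*s - 25.6794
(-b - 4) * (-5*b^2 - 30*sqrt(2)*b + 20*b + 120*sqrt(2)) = 5*b^3 + 30*sqrt(2)*b^2 - 80*b - 480*sqrt(2)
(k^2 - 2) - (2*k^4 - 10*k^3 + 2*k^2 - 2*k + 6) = -2*k^4 + 10*k^3 - k^2 + 2*k - 8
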